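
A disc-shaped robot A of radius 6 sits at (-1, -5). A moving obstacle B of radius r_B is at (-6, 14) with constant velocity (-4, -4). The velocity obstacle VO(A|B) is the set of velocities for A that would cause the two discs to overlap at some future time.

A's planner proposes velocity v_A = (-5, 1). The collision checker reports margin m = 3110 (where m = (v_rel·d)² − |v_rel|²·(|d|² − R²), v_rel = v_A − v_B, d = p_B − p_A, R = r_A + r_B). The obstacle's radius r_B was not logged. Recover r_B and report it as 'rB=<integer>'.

m = 3110
d = (-5, 19);  v_rel = (-1, 5),  |v_rel|² = 26
v_rel×d = (-1)·(19) − (5)·(-5) = 6
since m = R²·26 − 6²:  R² = (36 + 3110) / 26 = 121
R = √121 = 11  ⇒  r_B = 11 − 6 = 5

rB=5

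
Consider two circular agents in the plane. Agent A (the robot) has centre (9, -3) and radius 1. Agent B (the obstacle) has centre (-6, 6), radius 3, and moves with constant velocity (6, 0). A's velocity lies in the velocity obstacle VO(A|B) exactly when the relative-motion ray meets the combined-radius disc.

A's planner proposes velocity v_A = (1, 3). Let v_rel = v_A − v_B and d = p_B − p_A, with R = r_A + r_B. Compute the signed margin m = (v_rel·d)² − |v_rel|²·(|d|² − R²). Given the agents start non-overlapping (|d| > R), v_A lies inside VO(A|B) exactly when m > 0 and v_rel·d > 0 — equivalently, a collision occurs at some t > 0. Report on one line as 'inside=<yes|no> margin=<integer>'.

d = (-15, 9),  |d|² = 306;  R = 1+3 = 4,  c = 306−4² = 290
v_rel = (-5, 3),  |v_rel|² = 34;  v_rel·d = (-5)·(-15) + (3)·(9) = 102
34·t² − 204·t + 290 = 0  ⇒  m = 102² − 34·290 = 544
m = 544 > 0,  v_rel·d = 102 > 0  ⇒  inside

inside=yes margin=544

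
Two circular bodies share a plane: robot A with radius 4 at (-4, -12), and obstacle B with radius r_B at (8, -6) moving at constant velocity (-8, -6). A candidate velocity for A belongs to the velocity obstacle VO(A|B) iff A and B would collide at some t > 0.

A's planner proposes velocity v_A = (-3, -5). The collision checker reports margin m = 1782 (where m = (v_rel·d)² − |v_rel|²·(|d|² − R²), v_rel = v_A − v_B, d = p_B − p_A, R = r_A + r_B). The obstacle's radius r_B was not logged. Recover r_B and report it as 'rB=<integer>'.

m = 1782
d = (12, 6);  v_rel = (5, 1),  |v_rel|² = 26
v_rel×d = (5)·(6) − (1)·(12) = 18
since m = R²·26 − 18²:  R² = (324 + 1782) / 26 = 81
R = √81 = 9  ⇒  r_B = 9 − 4 = 5

rB=5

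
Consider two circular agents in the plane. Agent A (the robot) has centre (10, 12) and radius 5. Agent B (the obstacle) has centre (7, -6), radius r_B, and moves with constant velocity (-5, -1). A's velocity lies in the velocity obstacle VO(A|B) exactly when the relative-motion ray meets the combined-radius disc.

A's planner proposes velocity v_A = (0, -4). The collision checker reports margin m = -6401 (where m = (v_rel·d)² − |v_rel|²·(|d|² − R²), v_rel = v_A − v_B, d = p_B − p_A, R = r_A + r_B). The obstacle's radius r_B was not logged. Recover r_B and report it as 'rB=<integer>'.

m = -6401
d = (-3, -18);  v_rel = (5, -3),  |v_rel|² = 34
v_rel×d = (5)·(-18) − (-3)·(-3) = -99
since m = R²·34 − (-99)²:  R² = (9801 + -6401) / 34 = 100
R = √100 = 10  ⇒  r_B = 10 − 5 = 5

rB=5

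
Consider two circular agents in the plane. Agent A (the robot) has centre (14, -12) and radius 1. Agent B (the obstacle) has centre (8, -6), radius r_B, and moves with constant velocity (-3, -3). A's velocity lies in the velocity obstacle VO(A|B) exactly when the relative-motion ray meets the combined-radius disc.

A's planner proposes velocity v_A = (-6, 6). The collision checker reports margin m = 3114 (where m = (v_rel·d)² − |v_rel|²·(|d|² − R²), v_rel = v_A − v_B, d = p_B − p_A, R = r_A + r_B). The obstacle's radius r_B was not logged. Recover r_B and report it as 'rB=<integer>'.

m = 3114
d = (-6, 6);  v_rel = (-3, 9),  |v_rel|² = 90
v_rel×d = (-3)·(6) − (9)·(-6) = 36
since m = R²·90 − 36²:  R² = (1296 + 3114) / 90 = 49
R = √49 = 7  ⇒  r_B = 7 − 1 = 6

rB=6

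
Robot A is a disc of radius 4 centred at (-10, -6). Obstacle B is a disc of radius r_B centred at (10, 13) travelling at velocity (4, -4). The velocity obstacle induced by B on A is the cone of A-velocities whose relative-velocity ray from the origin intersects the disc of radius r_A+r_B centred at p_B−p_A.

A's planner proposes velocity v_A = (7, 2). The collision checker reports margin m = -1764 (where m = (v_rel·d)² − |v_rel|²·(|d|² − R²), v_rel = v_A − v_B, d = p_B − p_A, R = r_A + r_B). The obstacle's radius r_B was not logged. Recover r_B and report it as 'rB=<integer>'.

m = -1764
d = (20, 19);  v_rel = (3, 6),  |v_rel|² = 45
v_rel×d = (3)·(19) − (6)·(20) = -63
since m = R²·45 − (-63)²:  R² = (3969 + -1764) / 45 = 49
R = √49 = 7  ⇒  r_B = 7 − 4 = 3

rB=3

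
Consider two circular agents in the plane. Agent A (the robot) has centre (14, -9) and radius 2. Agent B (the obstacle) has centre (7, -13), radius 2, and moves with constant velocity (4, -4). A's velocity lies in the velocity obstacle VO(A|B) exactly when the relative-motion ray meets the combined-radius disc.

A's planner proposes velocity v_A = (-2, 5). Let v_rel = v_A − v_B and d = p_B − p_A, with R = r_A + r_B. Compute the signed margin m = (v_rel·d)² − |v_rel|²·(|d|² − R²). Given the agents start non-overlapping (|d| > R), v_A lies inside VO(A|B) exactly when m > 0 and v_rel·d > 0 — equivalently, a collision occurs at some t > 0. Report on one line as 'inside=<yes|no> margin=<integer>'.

d = (-7, -4),  |d|² = 65;  R = 2+2 = 4,  c = 65−4² = 49
v_rel = (-6, 9),  |v_rel|² = 117;  v_rel·d = (-6)·(-7) + (9)·(-4) = 6
117·t² − 12·t + 49 = 0  ⇒  m = 6² − 117·49 = -5697
m = -5697 < 0,  v_rel·d = 6 > 0  ⇒  outside

inside=no margin=-5697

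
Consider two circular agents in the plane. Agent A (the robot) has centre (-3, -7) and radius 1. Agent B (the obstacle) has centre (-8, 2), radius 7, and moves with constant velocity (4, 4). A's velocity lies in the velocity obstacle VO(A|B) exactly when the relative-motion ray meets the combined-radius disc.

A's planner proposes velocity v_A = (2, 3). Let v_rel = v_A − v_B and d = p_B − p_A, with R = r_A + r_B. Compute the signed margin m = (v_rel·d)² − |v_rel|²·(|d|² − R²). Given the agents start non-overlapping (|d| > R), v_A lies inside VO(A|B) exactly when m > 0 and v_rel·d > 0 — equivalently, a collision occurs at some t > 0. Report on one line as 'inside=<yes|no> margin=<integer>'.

d = (-5, 9),  |d|² = 106;  R = 1+7 = 8,  c = 106−8² = 42
v_rel = (-2, -1),  |v_rel|² = 5;  v_rel·d = (-2)·(-5) + (-1)·(9) = 1
5·t² − 2·t + 42 = 0  ⇒  m = 1² − 5·42 = -209
m = -209 < 0,  v_rel·d = 1 > 0  ⇒  outside

inside=no margin=-209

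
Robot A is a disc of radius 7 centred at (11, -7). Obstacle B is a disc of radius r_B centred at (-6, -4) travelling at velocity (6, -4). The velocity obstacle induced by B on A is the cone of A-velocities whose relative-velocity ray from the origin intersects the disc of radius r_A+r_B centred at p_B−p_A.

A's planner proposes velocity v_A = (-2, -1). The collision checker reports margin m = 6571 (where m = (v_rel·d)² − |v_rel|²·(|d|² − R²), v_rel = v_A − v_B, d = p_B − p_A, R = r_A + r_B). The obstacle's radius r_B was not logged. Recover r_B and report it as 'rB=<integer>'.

m = 6571
d = (-17, 3);  v_rel = (-8, 3),  |v_rel|² = 73
v_rel×d = (-8)·(3) − (3)·(-17) = 27
since m = R²·73 − 27²:  R² = (729 + 6571) / 73 = 100
R = √100 = 10  ⇒  r_B = 10 − 7 = 3

rB=3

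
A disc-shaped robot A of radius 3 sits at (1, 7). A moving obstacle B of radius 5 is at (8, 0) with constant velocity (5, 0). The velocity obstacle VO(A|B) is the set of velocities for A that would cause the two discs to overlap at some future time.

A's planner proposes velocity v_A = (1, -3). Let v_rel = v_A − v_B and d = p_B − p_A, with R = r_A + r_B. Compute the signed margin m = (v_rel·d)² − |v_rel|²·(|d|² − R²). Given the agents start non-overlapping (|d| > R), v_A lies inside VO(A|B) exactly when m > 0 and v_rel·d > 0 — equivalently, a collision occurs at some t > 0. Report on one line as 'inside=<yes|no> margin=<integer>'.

d = (7, -7),  |d|² = 98;  R = 3+5 = 8,  c = 98−8² = 34
v_rel = (-4, -3),  |v_rel|² = 25;  v_rel·d = (-4)·(7) + (-3)·(-7) = -7
25·t² + 14·t + 34 = 0  ⇒  m = (-7)² − 25·34 = -801
m = -801 < 0,  v_rel·d = -7 < 0  ⇒  outside

inside=no margin=-801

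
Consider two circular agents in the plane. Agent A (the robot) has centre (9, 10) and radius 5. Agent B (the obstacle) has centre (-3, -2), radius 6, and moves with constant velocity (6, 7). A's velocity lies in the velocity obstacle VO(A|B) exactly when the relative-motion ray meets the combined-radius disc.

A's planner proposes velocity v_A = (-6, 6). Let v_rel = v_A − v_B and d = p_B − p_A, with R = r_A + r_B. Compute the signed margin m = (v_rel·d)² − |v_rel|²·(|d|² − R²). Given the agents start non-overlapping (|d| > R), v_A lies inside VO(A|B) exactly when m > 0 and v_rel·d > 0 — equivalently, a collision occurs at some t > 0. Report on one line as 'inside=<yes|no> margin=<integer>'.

d = (-12, -12),  |d|² = 288;  R = 5+6 = 11,  c = 288−11² = 167
v_rel = (-12, -1),  |v_rel|² = 145;  v_rel·d = (-12)·(-12) + (-1)·(-12) = 156
145·t² − 312·t + 167 = 0  ⇒  m = 156² − 145·167 = 121
m = 121 > 0,  v_rel·d = 156 > 0  ⇒  inside

inside=yes margin=121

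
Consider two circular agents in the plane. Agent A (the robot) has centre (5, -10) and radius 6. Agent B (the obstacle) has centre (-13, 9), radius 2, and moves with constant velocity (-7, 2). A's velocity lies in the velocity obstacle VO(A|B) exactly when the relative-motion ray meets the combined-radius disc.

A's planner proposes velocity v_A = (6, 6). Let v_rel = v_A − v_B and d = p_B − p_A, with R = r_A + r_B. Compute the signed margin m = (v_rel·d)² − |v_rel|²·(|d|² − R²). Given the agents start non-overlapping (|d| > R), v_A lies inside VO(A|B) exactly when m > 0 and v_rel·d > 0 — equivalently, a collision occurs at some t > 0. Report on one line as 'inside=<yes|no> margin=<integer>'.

d = (-18, 19),  |d|² = 685;  R = 6+2 = 8,  c = 685−8² = 621
v_rel = (13, 4),  |v_rel|² = 185;  v_rel·d = (13)·(-18) + (4)·(19) = -158
185·t² + 316·t + 621 = 0  ⇒  m = (-158)² − 185·621 = -89921
m = -89921 < 0,  v_rel·d = -158 < 0  ⇒  outside

inside=no margin=-89921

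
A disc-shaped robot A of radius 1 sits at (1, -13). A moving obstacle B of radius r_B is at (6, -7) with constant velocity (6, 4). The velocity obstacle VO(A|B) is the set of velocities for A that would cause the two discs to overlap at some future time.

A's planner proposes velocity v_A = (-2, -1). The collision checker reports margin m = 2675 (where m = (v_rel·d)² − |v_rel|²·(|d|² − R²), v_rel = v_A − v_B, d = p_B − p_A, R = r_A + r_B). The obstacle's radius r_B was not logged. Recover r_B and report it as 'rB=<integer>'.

m = 2675
d = (5, 6);  v_rel = (-8, -5),  |v_rel|² = 89
v_rel×d = (-8)·(6) − (-5)·(5) = -23
since m = R²·89 − (-23)²:  R² = (529 + 2675) / 89 = 36
R = √36 = 6  ⇒  r_B = 6 − 1 = 5

rB=5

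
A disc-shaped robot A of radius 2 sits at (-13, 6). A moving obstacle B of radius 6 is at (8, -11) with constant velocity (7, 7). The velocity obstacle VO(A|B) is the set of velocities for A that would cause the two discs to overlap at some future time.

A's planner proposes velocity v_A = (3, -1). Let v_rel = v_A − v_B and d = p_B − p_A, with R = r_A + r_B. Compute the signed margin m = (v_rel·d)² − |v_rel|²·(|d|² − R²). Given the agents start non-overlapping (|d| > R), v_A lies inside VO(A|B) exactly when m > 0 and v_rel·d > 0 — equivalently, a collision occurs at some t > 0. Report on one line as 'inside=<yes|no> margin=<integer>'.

d = (21, -17),  |d|² = 730;  R = 2+6 = 8,  c = 730−8² = 666
v_rel = (-4, -8),  |v_rel|² = 80;  v_rel·d = (-4)·(21) + (-8)·(-17) = 52
80·t² − 104·t + 666 = 0  ⇒  m = 52² − 80·666 = -50576
m = -50576 < 0,  v_rel·d = 52 > 0  ⇒  outside

inside=no margin=-50576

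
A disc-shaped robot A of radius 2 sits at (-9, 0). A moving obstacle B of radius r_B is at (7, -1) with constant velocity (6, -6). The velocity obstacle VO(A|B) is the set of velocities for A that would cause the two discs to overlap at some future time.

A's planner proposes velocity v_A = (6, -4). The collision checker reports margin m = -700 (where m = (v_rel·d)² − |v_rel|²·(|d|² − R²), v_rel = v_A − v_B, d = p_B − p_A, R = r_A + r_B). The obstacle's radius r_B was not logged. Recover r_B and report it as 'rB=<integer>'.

m = -700
d = (16, -1);  v_rel = (0, 2),  |v_rel|² = 4
v_rel×d = (0)·(-1) − (2)·(16) = -32
since m = R²·4 − (-32)²:  R² = (1024 + -700) / 4 = 81
R = √81 = 9  ⇒  r_B = 9 − 2 = 7

rB=7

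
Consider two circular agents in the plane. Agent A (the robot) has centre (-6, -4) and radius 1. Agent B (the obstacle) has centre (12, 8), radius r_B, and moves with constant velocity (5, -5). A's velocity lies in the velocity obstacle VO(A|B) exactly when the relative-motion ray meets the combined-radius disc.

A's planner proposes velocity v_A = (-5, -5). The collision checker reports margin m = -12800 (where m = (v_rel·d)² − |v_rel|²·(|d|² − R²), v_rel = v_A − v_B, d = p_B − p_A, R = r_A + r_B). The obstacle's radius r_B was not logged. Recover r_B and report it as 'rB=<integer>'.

m = -12800
d = (18, 12);  v_rel = (-10, 0),  |v_rel|² = 100
v_rel×d = (-10)·(12) − (0)·(18) = -120
since m = R²·100 − (-120)²:  R² = (14400 + -12800) / 100 = 16
R = √16 = 4  ⇒  r_B = 4 − 1 = 3

rB=3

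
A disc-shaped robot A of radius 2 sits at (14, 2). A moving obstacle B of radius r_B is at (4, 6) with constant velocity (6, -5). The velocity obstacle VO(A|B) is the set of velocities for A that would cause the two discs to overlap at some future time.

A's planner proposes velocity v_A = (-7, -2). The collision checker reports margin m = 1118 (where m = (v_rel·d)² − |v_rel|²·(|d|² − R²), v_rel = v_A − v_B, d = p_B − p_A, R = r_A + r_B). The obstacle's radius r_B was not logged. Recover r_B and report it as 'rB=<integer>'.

m = 1118
d = (-10, 4);  v_rel = (-13, 3),  |v_rel|² = 178
v_rel×d = (-13)·(4) − (3)·(-10) = -22
since m = R²·178 − (-22)²:  R² = (484 + 1118) / 178 = 9
R = √9 = 3  ⇒  r_B = 3 − 2 = 1

rB=1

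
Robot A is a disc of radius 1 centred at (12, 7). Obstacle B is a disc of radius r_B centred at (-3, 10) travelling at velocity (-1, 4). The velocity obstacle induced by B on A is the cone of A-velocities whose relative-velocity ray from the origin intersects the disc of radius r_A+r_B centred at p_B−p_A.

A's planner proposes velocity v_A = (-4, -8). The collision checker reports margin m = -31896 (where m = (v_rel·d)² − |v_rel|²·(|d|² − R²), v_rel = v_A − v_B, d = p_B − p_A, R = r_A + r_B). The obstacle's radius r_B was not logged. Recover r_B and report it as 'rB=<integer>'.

m = -31896
d = (-15, 3);  v_rel = (-3, -12),  |v_rel|² = 153
v_rel×d = (-3)·(3) − (-12)·(-15) = -189
since m = R²·153 − (-189)²:  R² = (35721 + -31896) / 153 = 25
R = √25 = 5  ⇒  r_B = 5 − 1 = 4

rB=4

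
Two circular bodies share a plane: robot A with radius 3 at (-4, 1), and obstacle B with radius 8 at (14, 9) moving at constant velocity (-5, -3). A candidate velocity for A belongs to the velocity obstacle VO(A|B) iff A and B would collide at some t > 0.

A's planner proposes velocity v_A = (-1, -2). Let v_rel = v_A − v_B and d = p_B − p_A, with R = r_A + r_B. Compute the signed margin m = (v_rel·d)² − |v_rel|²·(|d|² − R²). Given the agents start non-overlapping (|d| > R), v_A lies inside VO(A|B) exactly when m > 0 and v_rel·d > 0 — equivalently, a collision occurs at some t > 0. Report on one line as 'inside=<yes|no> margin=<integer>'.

d = (18, 8),  |d|² = 388;  R = 3+8 = 11,  c = 388−11² = 267
v_rel = (4, 1),  |v_rel|² = 17;  v_rel·d = (4)·(18) + (1)·(8) = 80
17·t² − 160·t + 267 = 0  ⇒  m = 80² − 17·267 = 1861
m = 1861 > 0,  v_rel·d = 80 > 0  ⇒  inside

inside=yes margin=1861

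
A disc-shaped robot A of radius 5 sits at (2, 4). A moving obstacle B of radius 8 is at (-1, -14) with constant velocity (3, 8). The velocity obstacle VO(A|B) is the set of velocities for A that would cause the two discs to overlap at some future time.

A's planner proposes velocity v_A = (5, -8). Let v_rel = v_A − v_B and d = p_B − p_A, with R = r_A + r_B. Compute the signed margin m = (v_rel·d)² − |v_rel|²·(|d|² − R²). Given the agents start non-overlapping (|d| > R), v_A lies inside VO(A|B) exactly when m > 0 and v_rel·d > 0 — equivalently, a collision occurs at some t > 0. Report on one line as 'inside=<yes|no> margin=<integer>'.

d = (-3, -18),  |d|² = 333;  R = 5+8 = 13,  c = 333−13² = 164
v_rel = (2, -16),  |v_rel|² = 260;  v_rel·d = (2)·(-3) + (-16)·(-18) = 282
260·t² − 564·t + 164 = 0  ⇒  m = 282² − 260·164 = 36884
m = 36884 > 0,  v_rel·d = 282 > 0  ⇒  inside

inside=yes margin=36884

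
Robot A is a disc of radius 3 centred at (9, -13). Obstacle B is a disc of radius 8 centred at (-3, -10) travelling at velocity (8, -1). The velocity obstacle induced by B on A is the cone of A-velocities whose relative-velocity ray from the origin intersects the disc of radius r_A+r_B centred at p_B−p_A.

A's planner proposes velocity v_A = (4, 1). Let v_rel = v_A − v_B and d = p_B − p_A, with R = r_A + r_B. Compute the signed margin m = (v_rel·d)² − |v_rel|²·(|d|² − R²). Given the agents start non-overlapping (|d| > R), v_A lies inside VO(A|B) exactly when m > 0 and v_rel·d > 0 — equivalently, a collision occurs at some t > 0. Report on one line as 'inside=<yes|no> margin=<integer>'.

d = (-12, 3),  |d|² = 153;  R = 3+8 = 11,  c = 153−11² = 32
v_rel = (-4, 2),  |v_rel|² = 20;  v_rel·d = (-4)·(-12) + (2)·(3) = 54
20·t² − 108·t + 32 = 0  ⇒  m = 54² − 20·32 = 2276
m = 2276 > 0,  v_rel·d = 54 > 0  ⇒  inside

inside=yes margin=2276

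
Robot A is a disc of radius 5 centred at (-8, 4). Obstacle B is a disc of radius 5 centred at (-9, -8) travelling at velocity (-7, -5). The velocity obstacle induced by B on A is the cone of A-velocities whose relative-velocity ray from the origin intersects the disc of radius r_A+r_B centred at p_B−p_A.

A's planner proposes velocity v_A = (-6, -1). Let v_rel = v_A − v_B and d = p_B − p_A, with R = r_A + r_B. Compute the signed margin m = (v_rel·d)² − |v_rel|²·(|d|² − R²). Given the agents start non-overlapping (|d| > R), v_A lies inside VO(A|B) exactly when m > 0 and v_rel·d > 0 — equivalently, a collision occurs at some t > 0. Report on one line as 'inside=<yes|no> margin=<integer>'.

d = (-1, -12),  |d|² = 145;  R = 5+5 = 10,  c = 145−10² = 45
v_rel = (1, 4),  |v_rel|² = 17;  v_rel·d = (1)·(-1) + (4)·(-12) = -49
17·t² + 98·t + 45 = 0  ⇒  m = (-49)² − 17·45 = 1636
m = 1636 > 0,  v_rel·d = -49 < 0  ⇒  outside

inside=no margin=1636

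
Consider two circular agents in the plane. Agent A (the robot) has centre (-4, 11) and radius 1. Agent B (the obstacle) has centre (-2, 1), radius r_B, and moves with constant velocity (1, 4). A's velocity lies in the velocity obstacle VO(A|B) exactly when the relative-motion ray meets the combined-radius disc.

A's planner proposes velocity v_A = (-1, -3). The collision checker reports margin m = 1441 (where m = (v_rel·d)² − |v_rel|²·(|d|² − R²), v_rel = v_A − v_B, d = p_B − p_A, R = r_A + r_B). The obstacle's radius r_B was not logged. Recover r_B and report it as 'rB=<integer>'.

m = 1441
d = (2, -10);  v_rel = (-2, -7),  |v_rel|² = 53
v_rel×d = (-2)·(-10) − (-7)·(2) = 34
since m = R²·53 − 34²:  R² = (1156 + 1441) / 53 = 49
R = √49 = 7  ⇒  r_B = 7 − 1 = 6

rB=6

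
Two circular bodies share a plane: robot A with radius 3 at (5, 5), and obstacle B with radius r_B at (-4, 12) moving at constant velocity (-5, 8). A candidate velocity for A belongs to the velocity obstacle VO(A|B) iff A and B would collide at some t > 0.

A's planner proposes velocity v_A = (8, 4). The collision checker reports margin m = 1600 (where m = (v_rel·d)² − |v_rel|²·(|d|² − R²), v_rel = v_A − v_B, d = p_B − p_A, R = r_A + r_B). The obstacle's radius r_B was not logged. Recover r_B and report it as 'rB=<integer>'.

m = 1600
d = (-9, 7);  v_rel = (13, -4),  |v_rel|² = 185
v_rel×d = (13)·(7) − (-4)·(-9) = 55
since m = R²·185 − 55²:  R² = (3025 + 1600) / 185 = 25
R = √25 = 5  ⇒  r_B = 5 − 3 = 2

rB=2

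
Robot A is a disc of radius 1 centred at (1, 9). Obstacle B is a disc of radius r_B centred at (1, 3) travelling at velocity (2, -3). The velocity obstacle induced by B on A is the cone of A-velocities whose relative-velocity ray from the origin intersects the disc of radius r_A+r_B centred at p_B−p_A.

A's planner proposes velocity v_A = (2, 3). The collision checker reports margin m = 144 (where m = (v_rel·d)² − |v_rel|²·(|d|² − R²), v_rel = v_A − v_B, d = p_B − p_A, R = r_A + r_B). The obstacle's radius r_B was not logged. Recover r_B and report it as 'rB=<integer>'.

m = 144
d = (0, -6);  v_rel = (0, 6),  |v_rel|² = 36
v_rel×d = (0)·(-6) − (6)·(0) = 0
since m = R²·36 − 0²:  R² = (0 + 144) / 36 = 4
R = √4 = 2  ⇒  r_B = 2 − 1 = 1

rB=1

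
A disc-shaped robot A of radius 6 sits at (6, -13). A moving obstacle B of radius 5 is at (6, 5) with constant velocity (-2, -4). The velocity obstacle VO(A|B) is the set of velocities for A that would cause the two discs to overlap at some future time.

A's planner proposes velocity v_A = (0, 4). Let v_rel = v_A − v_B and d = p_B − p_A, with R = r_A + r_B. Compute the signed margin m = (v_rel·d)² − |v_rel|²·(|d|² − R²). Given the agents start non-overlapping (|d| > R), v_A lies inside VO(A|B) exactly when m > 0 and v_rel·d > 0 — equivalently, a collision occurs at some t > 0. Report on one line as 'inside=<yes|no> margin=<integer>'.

d = (0, 18),  |d|² = 324;  R = 6+5 = 11,  c = 324−11² = 203
v_rel = (2, 8),  |v_rel|² = 68;  v_rel·d = (2)·(0) + (8)·(18) = 144
68·t² − 288·t + 203 = 0  ⇒  m = 144² − 68·203 = 6932
m = 6932 > 0,  v_rel·d = 144 > 0  ⇒  inside

inside=yes margin=6932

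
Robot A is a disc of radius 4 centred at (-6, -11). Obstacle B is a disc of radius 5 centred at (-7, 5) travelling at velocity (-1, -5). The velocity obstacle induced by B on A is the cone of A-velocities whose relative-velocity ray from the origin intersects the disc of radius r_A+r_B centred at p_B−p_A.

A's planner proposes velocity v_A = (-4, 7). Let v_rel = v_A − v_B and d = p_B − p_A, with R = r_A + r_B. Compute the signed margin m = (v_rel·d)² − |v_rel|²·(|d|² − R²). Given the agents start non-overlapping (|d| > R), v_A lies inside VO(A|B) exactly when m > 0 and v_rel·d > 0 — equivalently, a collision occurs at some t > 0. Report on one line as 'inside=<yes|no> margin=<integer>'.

d = (-1, 16),  |d|² = 257;  R = 4+5 = 9,  c = 257−9² = 176
v_rel = (-3, 12),  |v_rel|² = 153;  v_rel·d = (-3)·(-1) + (12)·(16) = 195
153·t² − 390·t + 176 = 0  ⇒  m = 195² − 153·176 = 11097
m = 11097 > 0,  v_rel·d = 195 > 0  ⇒  inside

inside=yes margin=11097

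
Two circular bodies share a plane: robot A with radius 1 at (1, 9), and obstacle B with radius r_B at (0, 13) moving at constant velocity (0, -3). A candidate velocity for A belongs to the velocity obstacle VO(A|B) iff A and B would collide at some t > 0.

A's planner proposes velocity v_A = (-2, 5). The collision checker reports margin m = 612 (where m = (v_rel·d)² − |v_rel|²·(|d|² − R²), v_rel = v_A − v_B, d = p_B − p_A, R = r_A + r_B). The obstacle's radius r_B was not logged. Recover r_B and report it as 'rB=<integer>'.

m = 612
d = (-1, 4);  v_rel = (-2, 8),  |v_rel|² = 68
v_rel×d = (-2)·(4) − (8)·(-1) = 0
since m = R²·68 − 0²:  R² = (0 + 612) / 68 = 9
R = √9 = 3  ⇒  r_B = 3 − 1 = 2

rB=2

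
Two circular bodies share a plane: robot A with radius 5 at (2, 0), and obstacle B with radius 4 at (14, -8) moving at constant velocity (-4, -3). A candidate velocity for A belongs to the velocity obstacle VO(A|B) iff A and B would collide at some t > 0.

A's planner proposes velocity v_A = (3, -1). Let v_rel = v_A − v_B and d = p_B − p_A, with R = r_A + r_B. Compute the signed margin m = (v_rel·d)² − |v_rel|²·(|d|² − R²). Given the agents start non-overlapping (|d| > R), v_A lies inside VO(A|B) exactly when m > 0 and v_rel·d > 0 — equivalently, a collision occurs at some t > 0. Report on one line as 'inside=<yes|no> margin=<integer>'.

d = (12, -8),  |d|² = 208;  R = 5+4 = 9,  c = 208−9² = 127
v_rel = (7, 2),  |v_rel|² = 53;  v_rel·d = (7)·(12) + (2)·(-8) = 68
53·t² − 136·t + 127 = 0  ⇒  m = 68² − 53·127 = -2107
m = -2107 < 0,  v_rel·d = 68 > 0  ⇒  outside

inside=no margin=-2107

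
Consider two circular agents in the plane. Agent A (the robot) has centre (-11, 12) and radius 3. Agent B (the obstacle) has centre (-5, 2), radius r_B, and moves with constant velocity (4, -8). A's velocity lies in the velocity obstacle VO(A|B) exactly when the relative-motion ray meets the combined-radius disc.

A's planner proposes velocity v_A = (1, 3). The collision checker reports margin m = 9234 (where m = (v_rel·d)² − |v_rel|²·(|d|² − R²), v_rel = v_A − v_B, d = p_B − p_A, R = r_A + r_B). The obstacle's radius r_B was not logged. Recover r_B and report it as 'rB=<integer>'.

m = 9234
d = (6, -10);  v_rel = (-3, 11),  |v_rel|² = 130
v_rel×d = (-3)·(-10) − (11)·(6) = -36
since m = R²·130 − (-36)²:  R² = (1296 + 9234) / 130 = 81
R = √81 = 9  ⇒  r_B = 9 − 3 = 6

rB=6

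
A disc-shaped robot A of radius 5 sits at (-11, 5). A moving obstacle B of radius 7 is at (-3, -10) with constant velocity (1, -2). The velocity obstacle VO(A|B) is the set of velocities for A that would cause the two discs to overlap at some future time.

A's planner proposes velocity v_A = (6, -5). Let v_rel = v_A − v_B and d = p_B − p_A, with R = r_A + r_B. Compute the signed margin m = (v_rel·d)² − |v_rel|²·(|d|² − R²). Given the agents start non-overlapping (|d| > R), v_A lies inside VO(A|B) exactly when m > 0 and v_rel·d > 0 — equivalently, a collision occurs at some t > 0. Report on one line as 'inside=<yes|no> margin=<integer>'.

d = (8, -15),  |d|² = 289;  R = 5+7 = 12,  c = 289−12² = 145
v_rel = (5, -3),  |v_rel|² = 34;  v_rel·d = (5)·(8) + (-3)·(-15) = 85
34·t² − 170·t + 145 = 0  ⇒  m = 85² − 34·145 = 2295
m = 2295 > 0,  v_rel·d = 85 > 0  ⇒  inside

inside=yes margin=2295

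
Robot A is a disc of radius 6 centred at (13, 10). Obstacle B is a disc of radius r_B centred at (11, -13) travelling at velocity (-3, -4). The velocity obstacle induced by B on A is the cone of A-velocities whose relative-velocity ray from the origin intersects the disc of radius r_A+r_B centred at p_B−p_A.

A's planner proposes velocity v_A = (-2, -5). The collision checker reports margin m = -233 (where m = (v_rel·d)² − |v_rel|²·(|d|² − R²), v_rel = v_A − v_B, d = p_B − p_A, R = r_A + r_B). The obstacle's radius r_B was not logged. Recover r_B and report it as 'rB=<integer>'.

m = -233
d = (-2, -23);  v_rel = (1, -1),  |v_rel|² = 2
v_rel×d = (1)·(-23) − (-1)·(-2) = -25
since m = R²·2 − (-25)²:  R² = (625 + -233) / 2 = 196
R = √196 = 14  ⇒  r_B = 14 − 6 = 8

rB=8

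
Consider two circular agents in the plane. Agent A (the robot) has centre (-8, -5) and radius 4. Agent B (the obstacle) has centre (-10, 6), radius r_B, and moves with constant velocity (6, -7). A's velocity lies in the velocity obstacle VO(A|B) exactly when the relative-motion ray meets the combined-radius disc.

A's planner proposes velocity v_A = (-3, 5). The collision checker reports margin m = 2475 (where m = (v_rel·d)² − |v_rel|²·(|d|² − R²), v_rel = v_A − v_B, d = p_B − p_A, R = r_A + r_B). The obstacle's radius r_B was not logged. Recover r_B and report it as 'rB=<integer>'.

m = 2475
d = (-2, 11);  v_rel = (-9, 12),  |v_rel|² = 225
v_rel×d = (-9)·(11) − (12)·(-2) = -75
since m = R²·225 − (-75)²:  R² = (5625 + 2475) / 225 = 36
R = √36 = 6  ⇒  r_B = 6 − 4 = 2

rB=2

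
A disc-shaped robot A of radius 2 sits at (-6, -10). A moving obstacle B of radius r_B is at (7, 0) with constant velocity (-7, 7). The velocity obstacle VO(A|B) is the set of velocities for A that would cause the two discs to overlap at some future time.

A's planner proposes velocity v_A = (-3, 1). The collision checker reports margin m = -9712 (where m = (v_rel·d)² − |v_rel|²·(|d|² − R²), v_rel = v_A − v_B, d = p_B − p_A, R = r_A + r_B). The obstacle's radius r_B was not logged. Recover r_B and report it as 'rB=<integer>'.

m = -9712
d = (13, 10);  v_rel = (4, -6),  |v_rel|² = 52
v_rel×d = (4)·(10) − (-6)·(13) = 118
since m = R²·52 − 118²:  R² = (13924 + -9712) / 52 = 81
R = √81 = 9  ⇒  r_B = 9 − 2 = 7

rB=7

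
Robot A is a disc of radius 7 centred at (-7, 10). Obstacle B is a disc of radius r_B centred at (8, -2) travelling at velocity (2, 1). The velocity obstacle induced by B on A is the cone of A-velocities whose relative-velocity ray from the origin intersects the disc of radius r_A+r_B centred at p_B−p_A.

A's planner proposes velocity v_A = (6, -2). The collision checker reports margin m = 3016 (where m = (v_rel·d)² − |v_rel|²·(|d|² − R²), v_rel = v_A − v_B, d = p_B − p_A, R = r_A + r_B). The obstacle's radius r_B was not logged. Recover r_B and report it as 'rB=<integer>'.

m = 3016
d = (15, -12);  v_rel = (4, -3),  |v_rel|² = 25
v_rel×d = (4)·(-12) − (-3)·(15) = -3
since m = R²·25 − (-3)²:  R² = (9 + 3016) / 25 = 121
R = √121 = 11  ⇒  r_B = 11 − 7 = 4

rB=4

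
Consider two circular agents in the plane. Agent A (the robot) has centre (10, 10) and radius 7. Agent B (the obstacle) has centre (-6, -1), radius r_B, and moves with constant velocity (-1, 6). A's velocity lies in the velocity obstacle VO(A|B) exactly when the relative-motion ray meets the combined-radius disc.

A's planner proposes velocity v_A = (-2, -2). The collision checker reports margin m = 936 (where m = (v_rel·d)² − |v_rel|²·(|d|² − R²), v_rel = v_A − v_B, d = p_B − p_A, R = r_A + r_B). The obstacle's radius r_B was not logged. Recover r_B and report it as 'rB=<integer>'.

m = 936
d = (-16, -11);  v_rel = (-1, -8),  |v_rel|² = 65
v_rel×d = (-1)·(-11) − (-8)·(-16) = -117
since m = R²·65 − (-117)²:  R² = (13689 + 936) / 65 = 225
R = √225 = 15  ⇒  r_B = 15 − 7 = 8

rB=8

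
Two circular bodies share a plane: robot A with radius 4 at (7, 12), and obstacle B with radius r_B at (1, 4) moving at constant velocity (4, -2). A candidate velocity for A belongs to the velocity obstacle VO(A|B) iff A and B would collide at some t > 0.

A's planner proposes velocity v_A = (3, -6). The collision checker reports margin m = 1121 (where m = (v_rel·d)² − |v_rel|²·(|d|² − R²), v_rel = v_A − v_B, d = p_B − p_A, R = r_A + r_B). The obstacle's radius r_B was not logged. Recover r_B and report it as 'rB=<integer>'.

m = 1121
d = (-6, -8);  v_rel = (-1, -4),  |v_rel|² = 17
v_rel×d = (-1)·(-8) − (-4)·(-6) = -16
since m = R²·17 − (-16)²:  R² = (256 + 1121) / 17 = 81
R = √81 = 9  ⇒  r_B = 9 − 4 = 5

rB=5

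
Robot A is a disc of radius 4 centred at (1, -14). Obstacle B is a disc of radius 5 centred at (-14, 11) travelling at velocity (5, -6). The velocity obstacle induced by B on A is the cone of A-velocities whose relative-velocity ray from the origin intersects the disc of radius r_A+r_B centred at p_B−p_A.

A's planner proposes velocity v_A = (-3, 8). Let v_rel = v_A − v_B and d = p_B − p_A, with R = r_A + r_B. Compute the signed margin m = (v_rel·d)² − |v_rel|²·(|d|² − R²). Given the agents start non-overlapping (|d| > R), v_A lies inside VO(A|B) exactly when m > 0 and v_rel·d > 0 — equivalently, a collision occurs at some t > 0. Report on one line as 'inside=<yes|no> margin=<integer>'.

d = (-15, 25),  |d|² = 850;  R = 4+5 = 9,  c = 850−9² = 769
v_rel = (-8, 14),  |v_rel|² = 260;  v_rel·d = (-8)·(-15) + (14)·(25) = 470
260·t² − 940·t + 769 = 0  ⇒  m = 470² − 260·769 = 20960
m = 20960 > 0,  v_rel·d = 470 > 0  ⇒  inside

inside=yes margin=20960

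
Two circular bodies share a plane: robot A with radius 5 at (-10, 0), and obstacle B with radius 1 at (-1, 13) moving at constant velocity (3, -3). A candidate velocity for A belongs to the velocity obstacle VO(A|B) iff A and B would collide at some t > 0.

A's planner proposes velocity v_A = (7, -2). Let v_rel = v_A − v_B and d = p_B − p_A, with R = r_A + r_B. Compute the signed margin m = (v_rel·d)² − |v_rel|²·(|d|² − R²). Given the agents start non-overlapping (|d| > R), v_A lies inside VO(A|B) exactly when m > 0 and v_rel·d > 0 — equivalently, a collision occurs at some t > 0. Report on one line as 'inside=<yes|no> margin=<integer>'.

d = (9, 13),  |d|² = 250;  R = 5+1 = 6,  c = 250−6² = 214
v_rel = (4, 1),  |v_rel|² = 17;  v_rel·d = (4)·(9) + (1)·(13) = 49
17·t² − 98·t + 214 = 0  ⇒  m = 49² − 17·214 = -1237
m = -1237 < 0,  v_rel·d = 49 > 0  ⇒  outside

inside=no margin=-1237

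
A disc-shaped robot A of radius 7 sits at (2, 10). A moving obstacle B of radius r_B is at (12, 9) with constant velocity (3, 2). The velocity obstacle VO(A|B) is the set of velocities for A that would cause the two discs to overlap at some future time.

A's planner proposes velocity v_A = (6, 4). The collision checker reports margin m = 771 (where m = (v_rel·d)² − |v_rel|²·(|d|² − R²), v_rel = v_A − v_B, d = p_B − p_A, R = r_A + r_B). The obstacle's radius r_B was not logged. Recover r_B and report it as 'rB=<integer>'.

m = 771
d = (10, -1);  v_rel = (3, 2),  |v_rel|² = 13
v_rel×d = (3)·(-1) − (2)·(10) = -23
since m = R²·13 − (-23)²:  R² = (529 + 771) / 13 = 100
R = √100 = 10  ⇒  r_B = 10 − 7 = 3

rB=3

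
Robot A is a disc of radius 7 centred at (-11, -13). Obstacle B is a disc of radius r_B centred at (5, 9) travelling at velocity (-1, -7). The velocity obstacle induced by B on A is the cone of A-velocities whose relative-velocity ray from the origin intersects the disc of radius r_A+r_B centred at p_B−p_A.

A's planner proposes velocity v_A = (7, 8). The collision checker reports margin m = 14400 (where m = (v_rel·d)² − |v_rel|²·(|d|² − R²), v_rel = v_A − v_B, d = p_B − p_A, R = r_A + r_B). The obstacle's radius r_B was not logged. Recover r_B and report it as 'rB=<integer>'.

m = 14400
d = (16, 22);  v_rel = (8, 15),  |v_rel|² = 289
v_rel×d = (8)·(22) − (15)·(16) = -64
since m = R²·289 − (-64)²:  R² = (4096 + 14400) / 289 = 64
R = √64 = 8  ⇒  r_B = 8 − 7 = 1

rB=1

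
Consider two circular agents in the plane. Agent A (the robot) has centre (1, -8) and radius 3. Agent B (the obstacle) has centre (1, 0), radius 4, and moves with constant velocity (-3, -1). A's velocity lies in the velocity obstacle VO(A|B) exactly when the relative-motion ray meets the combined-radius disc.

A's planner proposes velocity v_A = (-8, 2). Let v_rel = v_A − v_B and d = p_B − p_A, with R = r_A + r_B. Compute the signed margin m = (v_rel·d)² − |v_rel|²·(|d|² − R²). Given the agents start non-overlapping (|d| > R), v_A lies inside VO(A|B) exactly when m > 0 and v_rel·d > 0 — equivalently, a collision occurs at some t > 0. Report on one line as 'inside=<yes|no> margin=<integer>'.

d = (0, 8),  |d|² = 64;  R = 3+4 = 7,  c = 64−7² = 15
v_rel = (-5, 3),  |v_rel|² = 34;  v_rel·d = (-5)·(0) + (3)·(8) = 24
34·t² − 48·t + 15 = 0  ⇒  m = 24² − 34·15 = 66
m = 66 > 0,  v_rel·d = 24 > 0  ⇒  inside

inside=yes margin=66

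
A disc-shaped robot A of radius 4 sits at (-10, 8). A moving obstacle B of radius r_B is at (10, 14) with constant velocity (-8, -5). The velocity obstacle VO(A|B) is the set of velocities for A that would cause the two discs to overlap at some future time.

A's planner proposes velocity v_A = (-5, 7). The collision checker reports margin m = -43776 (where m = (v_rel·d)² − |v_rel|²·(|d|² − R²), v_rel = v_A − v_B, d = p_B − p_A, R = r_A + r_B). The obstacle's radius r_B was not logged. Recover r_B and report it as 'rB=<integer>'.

m = -43776
d = (20, 6);  v_rel = (3, 12),  |v_rel|² = 153
v_rel×d = (3)·(6) − (12)·(20) = -222
since m = R²·153 − (-222)²:  R² = (49284 + -43776) / 153 = 36
R = √36 = 6  ⇒  r_B = 6 − 4 = 2

rB=2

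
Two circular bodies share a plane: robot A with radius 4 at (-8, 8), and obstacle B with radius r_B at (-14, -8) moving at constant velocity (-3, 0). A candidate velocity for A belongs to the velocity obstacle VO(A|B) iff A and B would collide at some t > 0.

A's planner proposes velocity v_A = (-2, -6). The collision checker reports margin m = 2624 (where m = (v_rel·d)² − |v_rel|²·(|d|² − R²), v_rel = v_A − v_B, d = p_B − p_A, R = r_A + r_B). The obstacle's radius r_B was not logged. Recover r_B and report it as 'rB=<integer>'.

m = 2624
d = (-6, -16);  v_rel = (1, -6),  |v_rel|² = 37
v_rel×d = (1)·(-16) − (-6)·(-6) = -52
since m = R²·37 − (-52)²:  R² = (2704 + 2624) / 37 = 144
R = √144 = 12  ⇒  r_B = 12 − 4 = 8

rB=8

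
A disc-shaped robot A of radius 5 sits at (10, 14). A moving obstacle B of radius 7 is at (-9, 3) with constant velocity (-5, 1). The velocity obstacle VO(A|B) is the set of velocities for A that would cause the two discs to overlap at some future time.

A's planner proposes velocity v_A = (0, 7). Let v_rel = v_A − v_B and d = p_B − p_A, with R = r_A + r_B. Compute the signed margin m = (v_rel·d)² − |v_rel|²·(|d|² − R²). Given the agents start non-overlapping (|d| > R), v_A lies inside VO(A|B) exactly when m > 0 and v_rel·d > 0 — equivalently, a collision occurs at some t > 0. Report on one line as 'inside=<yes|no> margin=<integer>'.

d = (-19, -11),  |d|² = 482;  R = 5+7 = 12,  c = 482−12² = 338
v_rel = (5, 6),  |v_rel|² = 61;  v_rel·d = (5)·(-19) + (6)·(-11) = -161
61·t² + 322·t + 338 = 0  ⇒  m = (-161)² − 61·338 = 5303
m = 5303 > 0,  v_rel·d = -161 < 0  ⇒  outside

inside=no margin=5303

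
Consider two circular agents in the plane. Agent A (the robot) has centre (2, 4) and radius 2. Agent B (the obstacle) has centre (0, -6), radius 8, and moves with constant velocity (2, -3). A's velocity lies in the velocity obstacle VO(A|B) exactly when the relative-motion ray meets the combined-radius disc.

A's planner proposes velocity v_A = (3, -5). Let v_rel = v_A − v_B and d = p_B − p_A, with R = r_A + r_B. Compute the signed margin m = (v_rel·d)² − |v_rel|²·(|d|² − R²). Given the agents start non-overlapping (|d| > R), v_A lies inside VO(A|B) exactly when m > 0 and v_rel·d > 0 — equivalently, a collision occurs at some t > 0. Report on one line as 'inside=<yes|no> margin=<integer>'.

d = (-2, -10),  |d|² = 104;  R = 2+8 = 10,  c = 104−10² = 4
v_rel = (1, -2),  |v_rel|² = 5;  v_rel·d = (1)·(-2) + (-2)·(-10) = 18
5·t² − 36·t + 4 = 0  ⇒  m = 18² − 5·4 = 304
m = 304 > 0,  v_rel·d = 18 > 0  ⇒  inside

inside=yes margin=304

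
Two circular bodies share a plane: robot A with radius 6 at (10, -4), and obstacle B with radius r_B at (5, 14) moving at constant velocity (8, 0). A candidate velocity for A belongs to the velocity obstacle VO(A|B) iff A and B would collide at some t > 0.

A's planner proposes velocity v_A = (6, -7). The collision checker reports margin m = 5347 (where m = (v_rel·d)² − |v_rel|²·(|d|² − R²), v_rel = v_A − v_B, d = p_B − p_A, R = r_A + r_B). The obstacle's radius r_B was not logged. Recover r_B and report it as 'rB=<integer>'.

m = 5347
d = (-5, 18);  v_rel = (-2, -7),  |v_rel|² = 53
v_rel×d = (-2)·(18) − (-7)·(-5) = -71
since m = R²·53 − (-71)²:  R² = (5041 + 5347) / 53 = 196
R = √196 = 14  ⇒  r_B = 14 − 6 = 8

rB=8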